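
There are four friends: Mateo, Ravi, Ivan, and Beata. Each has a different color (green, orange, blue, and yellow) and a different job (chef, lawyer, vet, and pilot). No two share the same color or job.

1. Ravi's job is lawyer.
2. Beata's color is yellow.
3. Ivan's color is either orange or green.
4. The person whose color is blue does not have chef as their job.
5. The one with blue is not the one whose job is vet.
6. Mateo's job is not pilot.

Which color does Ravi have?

blue

With clues 1–2, yellow is impossible for Ravi's color.
With clues 1–6, green and orange are impossible for Ravi's color.
That leaves blue.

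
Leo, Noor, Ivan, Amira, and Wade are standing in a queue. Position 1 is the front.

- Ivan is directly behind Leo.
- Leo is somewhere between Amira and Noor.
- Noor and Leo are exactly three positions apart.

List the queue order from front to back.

Amira, Leo, Ivan, Wade, Noor

From clue 1: Leo is in {1,2,3,4}.
From clues 1–2: Leo is in {2,3}.
From clues 1–3: Amira → position 1, Leo → position 2, Ivan → position 3, Wade → position 4, Noor → position 5.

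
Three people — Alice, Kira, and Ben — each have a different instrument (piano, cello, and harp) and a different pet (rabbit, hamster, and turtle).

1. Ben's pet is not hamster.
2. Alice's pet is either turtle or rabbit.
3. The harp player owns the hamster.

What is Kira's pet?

hamster

With clues 1–2, rabbit and turtle are impossible for Kira's pet.
That leaves hamster.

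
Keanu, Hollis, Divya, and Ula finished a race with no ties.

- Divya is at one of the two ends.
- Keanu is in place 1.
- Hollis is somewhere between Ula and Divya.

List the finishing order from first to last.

From clue 1: Divya is in {1,4}.
From clues 1–2: Keanu → place 1, Divya → place 4.
From clues 1–3: Ula → place 2, Hollis → place 3.

Keanu, Ula, Hollis, Divya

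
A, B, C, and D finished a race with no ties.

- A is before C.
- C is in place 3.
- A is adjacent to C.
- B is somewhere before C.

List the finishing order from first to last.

From clue 1: A is in {1,2,3}.
From clues 1–2: C → place 3.
From clues 1–3: A → place 2.
From clues 1–4: B → place 1, D → place 4.

B, A, C, D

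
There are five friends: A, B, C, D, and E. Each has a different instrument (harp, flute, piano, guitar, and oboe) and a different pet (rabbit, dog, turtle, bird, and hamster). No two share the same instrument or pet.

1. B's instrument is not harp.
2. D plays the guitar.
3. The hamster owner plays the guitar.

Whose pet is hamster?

With clues 1–3, A, B, C, and E are impossible for the one with pet hamster.
That leaves D.

D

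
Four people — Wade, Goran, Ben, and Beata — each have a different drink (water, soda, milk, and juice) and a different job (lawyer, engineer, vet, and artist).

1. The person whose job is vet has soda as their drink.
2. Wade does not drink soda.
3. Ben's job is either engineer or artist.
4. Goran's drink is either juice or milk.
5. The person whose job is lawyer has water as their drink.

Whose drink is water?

With clues 1–4, Beata and Goran are impossible for the one with drink water.
With clues 1–5, Ben is impossible for the one with drink water.
That leaves Wade.

Wade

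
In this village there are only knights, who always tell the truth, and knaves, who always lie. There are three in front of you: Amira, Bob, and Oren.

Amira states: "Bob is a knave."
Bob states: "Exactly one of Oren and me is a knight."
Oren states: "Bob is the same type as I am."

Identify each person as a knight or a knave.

Consider Amira. Suppose Amira is a knight.
Then no assignment of the remaining roles makes every statement match its speaker's type — contradiction.
So Amira is a knave.
Consider Bob. Suppose Bob is a knave.
Then Amira's statement comes out true, contradicting Amira being a knave.
So Bob is a knight.
Consider Oren. Suppose Oren is a knight.
Then Bob's statement comes out false, contradicting Bob being a knight.
So Oren is a knave.

Amira: knave, Bob: knight, Oren: knave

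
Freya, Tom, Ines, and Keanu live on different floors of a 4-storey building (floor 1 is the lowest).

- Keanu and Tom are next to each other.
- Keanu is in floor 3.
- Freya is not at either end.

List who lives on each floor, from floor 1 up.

From clues 1–2: Keanu → floor 3.
From clues 1–3: Ines → floor 1, Freya → floor 2, Tom → floor 4.

Ines, Freya, Keanu, Tom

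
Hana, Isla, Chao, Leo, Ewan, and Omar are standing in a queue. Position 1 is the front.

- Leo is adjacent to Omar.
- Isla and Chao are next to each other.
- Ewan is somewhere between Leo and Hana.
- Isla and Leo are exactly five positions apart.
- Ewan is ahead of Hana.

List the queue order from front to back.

From clues 1–3: Hana is in {1,3,4,6}.
From clues 1–4: Hana is in {3,4}.
From clues 1–5: Leo → position 1, Omar → position 2, Ewan → position 3, Hana → position 4, Chao → position 5, Isla → position 6.

Leo, Omar, Ewan, Hana, Chao, Isla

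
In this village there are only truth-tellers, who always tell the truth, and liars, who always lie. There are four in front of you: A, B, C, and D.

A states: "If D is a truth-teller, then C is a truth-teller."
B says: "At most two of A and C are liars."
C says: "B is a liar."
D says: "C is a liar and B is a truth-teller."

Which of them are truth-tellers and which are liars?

A: liar, B: truth-teller, C: liar, D: truth-teller

Regardless of anyone's role, B's statement is true, so B is a truth-teller.
With that fixed, C's statement is false, so C is a liar.
With that fixed, D's statement is true, so D is a truth-teller.
With that fixed, A's statement is false, so A is a liar.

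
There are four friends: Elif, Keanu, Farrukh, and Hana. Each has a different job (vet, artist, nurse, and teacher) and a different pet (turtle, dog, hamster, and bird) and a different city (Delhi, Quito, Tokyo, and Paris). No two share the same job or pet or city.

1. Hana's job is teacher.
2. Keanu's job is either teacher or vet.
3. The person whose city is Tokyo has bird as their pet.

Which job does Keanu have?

vet

Clue 1 rules out teacher for Keanu's job.
With clues 1–2, artist and nurse are impossible for Keanu's job.
That leaves vet.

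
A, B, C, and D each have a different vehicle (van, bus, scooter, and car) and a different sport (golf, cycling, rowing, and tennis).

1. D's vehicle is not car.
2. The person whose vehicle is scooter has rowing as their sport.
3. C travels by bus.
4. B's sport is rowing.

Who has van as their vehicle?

With clues 1–3, C is impossible for the one with vehicle van.
With clues 1–4, A and B are impossible for the one with vehicle van.
That leaves D.

D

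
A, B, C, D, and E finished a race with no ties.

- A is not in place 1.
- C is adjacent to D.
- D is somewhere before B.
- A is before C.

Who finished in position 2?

With clues 1–3, B and E are ruled out for place 2.
With clues 1–4, C and D are ruled out for place 2.
So place 2 is A.

A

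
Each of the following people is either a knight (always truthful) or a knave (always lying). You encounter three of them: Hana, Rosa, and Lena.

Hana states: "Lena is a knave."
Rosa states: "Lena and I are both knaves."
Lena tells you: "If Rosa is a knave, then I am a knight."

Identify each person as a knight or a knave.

Consider Hana. Suppose Hana is a knight.
Then no assignment of the remaining roles makes every statement match its speaker's type — contradiction.
So Hana is a knave.
Consider Rosa. Suppose Rosa is a knight.
Then Rosa's own statement would have to be true, but it can't be — contradiction.
So Rosa is a knave.
Consider Lena. Suppose Lena is a knave.
Then Hana's statement comes out true, contradicting Hana being a knave.
So Lena is a knight.

Hana: knave, Rosa: knave, Lena: knight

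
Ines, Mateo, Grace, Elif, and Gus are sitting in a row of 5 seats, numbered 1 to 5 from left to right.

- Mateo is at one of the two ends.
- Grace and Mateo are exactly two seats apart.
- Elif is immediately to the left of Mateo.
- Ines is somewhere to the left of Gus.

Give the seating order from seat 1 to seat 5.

From clue 1: Mateo is in {1,5}.
From clues 1–2: Grace → seat 3.
From clues 1–3: Elif → seat 4, Mateo → seat 5.
From clues 1–4: Ines → seat 1, Gus → seat 2.

Ines, Gus, Grace, Elif, Mateo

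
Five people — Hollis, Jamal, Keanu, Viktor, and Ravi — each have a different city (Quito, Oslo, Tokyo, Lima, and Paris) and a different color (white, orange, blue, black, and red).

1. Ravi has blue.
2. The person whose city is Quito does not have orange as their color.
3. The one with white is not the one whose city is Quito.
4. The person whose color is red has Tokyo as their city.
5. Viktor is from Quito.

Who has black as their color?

Viktor

Clue 1 rules out Ravi for the one with color black.
With clues 1–5, Hollis, Jamal, and Keanu are impossible for the one with color black.
That leaves Viktor.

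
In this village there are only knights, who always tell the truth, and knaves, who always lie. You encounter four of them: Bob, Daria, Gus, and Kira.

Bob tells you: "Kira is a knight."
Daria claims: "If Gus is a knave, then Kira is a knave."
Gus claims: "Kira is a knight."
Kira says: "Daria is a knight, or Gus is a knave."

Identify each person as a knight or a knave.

Consider Bob. Suppose Bob is a knave.
Then no assignment of the remaining roles makes every statement match its speaker's type — contradiction.
So Bob is a knight.
Consider Daria. Suppose Daria is a knave.
Then no assignment of the remaining roles makes every statement match its speaker's type — contradiction.
So Daria is a knight.
With that fixed, Kira's statement is true, so Kira is a knight.
With that fixed, Gus's statement is true, so Gus is a knight.

Bob: knight, Daria: knight, Gus: knight, Kira: knight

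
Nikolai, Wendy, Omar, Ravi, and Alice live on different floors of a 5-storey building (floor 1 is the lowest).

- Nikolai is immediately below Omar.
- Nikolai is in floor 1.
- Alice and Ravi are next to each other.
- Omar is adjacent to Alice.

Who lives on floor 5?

Wendy

With clue 1, Nikolai is ruled out for floor 5.
With clues 1–2, Omar is ruled out for floor 5.
With clues 1–4, Alice and Ravi are ruled out for floor 5.
So floor 5 is Wendy.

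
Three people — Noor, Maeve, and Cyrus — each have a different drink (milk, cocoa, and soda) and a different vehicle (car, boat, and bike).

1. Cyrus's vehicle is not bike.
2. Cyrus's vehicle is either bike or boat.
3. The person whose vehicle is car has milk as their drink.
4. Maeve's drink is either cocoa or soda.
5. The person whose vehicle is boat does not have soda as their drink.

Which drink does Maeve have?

soda

With clues 1–4, milk is impossible for Maeve's drink.
With clues 1–5, cocoa is impossible for Maeve's drink.
That leaves soda.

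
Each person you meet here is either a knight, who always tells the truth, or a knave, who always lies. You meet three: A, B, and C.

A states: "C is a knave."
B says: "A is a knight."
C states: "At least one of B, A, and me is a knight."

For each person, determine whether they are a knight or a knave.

Consider A. Suppose A is a knight.
Then no assignment of the remaining roles makes every statement match its speaker's type — contradiction.
So A is a knave.
With that fixed, B's statement is false, so B is a knave.
Consider C. Suppose C is a knave.
Then A's statement comes out true, contradicting A being a knave.
So C is a knight.

A: knave, B: knave, C: knight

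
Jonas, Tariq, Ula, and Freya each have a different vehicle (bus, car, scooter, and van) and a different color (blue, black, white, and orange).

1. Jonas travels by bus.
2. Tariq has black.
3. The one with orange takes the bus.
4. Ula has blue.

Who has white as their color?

With clues 1–2, Tariq is impossible for the one with color white.
With clues 1–3, Jonas is impossible for the one with color white.
With clues 1–4, Ula is impossible for the one with color white.
That leaves Freya.

Freya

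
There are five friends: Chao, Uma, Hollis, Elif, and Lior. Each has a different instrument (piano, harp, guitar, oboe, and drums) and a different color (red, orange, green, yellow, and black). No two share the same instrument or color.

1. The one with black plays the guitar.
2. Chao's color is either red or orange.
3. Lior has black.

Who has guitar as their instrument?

Lior

With clues 1–2, Chao is impossible for the one with instrument guitar.
With clues 1–3, Elif, Hollis, and Uma are impossible for the one with instrument guitar.
That leaves Lior.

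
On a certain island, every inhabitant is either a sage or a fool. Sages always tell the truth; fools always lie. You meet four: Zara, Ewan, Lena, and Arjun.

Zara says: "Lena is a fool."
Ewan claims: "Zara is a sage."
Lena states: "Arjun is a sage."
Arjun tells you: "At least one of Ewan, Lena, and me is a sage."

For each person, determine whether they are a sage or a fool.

Consider Zara. Suppose Zara is a sage.
Then no assignment of the remaining roles makes every statement match its speaker's type — contradiction.
So Zara is a fool.
With that fixed, Ewan's statement is false, so Ewan is a fool.
Consider Lena. Suppose Lena is a fool.
Then Zara's statement comes out true, contradicting Zara being a fool.
So Lena is a sage.
With that fixed, Arjun's statement is true, so Arjun is a sage.

Zara: fool, Ewan: fool, Lena: sage, Arjun: sage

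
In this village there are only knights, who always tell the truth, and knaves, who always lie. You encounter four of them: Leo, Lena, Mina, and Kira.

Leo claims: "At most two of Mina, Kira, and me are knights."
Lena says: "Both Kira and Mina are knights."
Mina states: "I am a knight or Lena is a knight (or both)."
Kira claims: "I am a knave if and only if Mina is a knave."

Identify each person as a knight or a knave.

Consider Leo. Suppose Leo is a knave.
Then Leo's own statement would have to be false, but it can't be — contradiction.
So Leo is a knight.
Consider Lena. Suppose Lena is a knight.
Then no assignment of the remaining roles makes every statement match its speaker's type — contradiction.
So Lena is a knave.
Consider Mina. Suppose Mina is a knave.
Then whichever role Kira has, Kira's statement has the wrong truth value — contradiction.
So Mina is a knight.
Consider Kira. Suppose Kira is a knight.
Then Leo's statement comes out false, contradicting Leo being a knight.
So Kira is a knave.

Leo: knight, Lena: knave, Mina: knight, Kira: knave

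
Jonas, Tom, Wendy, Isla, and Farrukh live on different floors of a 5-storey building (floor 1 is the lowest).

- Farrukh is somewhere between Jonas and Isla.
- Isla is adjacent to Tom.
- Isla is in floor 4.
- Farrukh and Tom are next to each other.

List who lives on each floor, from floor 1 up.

Jonas, Farrukh, Tom, Isla, Wendy

From clue 1: Farrukh is in {2,3,4}.
From clues 1–3: Isla → floor 4.
From clues 1–4: Jonas → floor 1, Farrukh → floor 2, Tom → floor 3, Wendy → floor 5.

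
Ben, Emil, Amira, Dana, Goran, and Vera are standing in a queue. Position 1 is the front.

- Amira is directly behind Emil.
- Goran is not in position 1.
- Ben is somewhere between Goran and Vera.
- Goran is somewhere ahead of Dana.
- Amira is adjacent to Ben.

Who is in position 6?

With clue 1, Emil is ruled out for position 6.
With clues 1–3, Ben is ruled out for position 6.
With clues 1–4, Goran is ruled out for position 6.
With clues 1–5, Amira and Vera are ruled out for position 6.
So position 6 is Dana.

Dana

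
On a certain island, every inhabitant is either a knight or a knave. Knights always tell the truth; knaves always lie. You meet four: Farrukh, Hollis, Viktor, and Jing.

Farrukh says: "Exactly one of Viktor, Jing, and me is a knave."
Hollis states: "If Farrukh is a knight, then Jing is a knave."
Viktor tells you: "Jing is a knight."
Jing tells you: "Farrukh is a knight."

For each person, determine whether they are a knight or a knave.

Consider Farrukh. Suppose Farrukh is a knight.
Then no assignment of the remaining roles makes every statement match its speaker's type — contradiction.
So Farrukh is a knave.
With that fixed, Hollis's statement is true, so Hollis is a knight.
With that fixed, Jing's statement is false, so Jing is a knave.
With that fixed, Viktor's statement is false, so Viktor is a knave.

Farrukh: knave, Hollis: knight, Viktor: knave, Jing: knave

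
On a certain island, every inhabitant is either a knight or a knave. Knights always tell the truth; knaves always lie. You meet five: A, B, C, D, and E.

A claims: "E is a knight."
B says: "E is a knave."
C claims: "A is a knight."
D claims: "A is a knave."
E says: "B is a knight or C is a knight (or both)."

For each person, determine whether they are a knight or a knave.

Consider A. Suppose A is a knave.
Then no assignment of the remaining roles makes every statement match its speaker's type — contradiction.
So A is a knight.
With that fixed, C's statement is true, so C is a knight.
With that fixed, D's statement is false, so D is a knave.
With that fixed, E's statement is true, so E is a knight.
With that fixed, B's statement is false, so B is a knave.

A: knight, B: knave, C: knight, D: knave, E: knight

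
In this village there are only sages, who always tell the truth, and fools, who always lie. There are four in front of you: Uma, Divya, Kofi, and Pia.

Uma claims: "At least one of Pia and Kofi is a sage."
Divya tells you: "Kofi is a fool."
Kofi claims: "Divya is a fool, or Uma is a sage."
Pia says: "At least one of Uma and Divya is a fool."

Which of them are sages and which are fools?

Consider Uma. Suppose Uma is a fool.
Then no assignment of the remaining roles makes every statement match its speaker's type — contradiction.
So Uma is a sage.
With that fixed, Kofi's statement is true, so Kofi is a sage.
With that fixed, Divya's statement is false, so Divya is a fool.
With that fixed, Pia's statement is true, so Pia is a sage.

Uma: sage, Divya: fool, Kofi: sage, Pia: sage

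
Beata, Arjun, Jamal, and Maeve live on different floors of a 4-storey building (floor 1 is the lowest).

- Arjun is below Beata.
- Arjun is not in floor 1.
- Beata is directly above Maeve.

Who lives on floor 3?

Maeve

With clues 1–3, Arjun, Beata, and Jamal are ruled out for floor 3.
So floor 3 is Maeve.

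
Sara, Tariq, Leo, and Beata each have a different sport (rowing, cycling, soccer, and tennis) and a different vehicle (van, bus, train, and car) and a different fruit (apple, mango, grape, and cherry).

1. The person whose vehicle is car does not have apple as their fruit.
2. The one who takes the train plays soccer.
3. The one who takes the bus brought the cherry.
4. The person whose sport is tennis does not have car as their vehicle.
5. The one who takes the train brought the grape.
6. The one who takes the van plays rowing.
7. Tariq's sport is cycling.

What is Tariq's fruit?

mango

With clues 1–7, apple, cherry, and grape are impossible for Tariq's fruit.
That leaves mango.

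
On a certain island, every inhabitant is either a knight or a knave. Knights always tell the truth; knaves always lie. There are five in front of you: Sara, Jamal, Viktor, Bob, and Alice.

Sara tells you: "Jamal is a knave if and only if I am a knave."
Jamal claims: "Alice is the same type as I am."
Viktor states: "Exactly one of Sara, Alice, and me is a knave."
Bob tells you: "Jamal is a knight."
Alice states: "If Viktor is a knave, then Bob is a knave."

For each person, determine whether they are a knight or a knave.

Sara: knave, Jamal: knight, Viktor: knight, Bob: knight, Alice: knight

Consider Sara. Suppose Sara is a knight.
Then no assignment of the remaining roles makes every statement match its speaker's type — contradiction.
So Sara is a knave.
Consider Jamal. Suppose Jamal is a knave.
Then Sara's statement comes out true, contradicting Sara being a knave.
So Jamal is a knight.
With that fixed, Bob's statement is true, so Bob is a knight.
Consider Viktor. Suppose Viktor is a knave.
Then no assignment of the remaining roles makes every statement match its speaker's type — contradiction.
So Viktor is a knight.
With that fixed, Alice's statement is true, so Alice is a knight.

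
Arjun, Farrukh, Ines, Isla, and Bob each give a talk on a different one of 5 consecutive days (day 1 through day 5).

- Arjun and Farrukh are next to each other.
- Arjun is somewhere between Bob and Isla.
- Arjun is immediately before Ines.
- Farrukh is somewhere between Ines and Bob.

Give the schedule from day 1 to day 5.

From clues 1–2: Arjun is in {2,3,4}.
From clues 1–3: Farrukh → day 2, Arjun → day 3, Ines → day 4.
From clues 1–4: Bob → day 1, Isla → day 5.

Bob, Farrukh, Arjun, Ines, Isla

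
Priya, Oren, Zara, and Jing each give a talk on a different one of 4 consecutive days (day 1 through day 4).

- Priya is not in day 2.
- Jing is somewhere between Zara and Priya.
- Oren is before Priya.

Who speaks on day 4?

Priya

With clues 1–2, Jing is ruled out for day 4.
With clues 1–3, Oren and Zara are ruled out for day 4.
So day 4 is Priya.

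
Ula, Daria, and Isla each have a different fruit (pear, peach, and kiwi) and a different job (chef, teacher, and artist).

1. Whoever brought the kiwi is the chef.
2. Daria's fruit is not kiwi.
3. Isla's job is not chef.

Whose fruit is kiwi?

With clues 1–2, Daria is impossible for the one with fruit kiwi.
With clues 1–3, Isla is impossible for the one with fruit kiwi.
That leaves Ula.

Ula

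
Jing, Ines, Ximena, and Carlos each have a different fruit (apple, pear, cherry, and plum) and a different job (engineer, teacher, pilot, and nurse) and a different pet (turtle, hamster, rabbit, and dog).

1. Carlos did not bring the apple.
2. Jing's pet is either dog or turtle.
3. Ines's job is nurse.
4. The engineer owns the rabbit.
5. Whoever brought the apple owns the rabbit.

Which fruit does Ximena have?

With clues 1–5, cherry, pear, and plum are impossible for Ximena's fruit.
That leaves apple.

apple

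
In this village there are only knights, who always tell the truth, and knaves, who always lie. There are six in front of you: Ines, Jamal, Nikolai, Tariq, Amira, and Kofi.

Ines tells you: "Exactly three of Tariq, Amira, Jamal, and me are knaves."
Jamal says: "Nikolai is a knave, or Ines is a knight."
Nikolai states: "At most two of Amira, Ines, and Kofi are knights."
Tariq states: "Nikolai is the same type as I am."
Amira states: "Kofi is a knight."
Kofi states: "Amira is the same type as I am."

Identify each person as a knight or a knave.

Consider Ines. Suppose Ines is a knight.
Then no assignment of the remaining roles makes every statement match its speaker's type — contradiction.
So Ines is a knave.
With that fixed, Nikolai's statement is true, so Nikolai is a knight.
With that fixed, Jamal's statement is false, so Jamal is a knave.
Consider Tariq. Suppose Tariq is a knave.
Then no assignment of the remaining roles makes every statement match its speaker's type — contradiction.
So Tariq is a knight.
Consider Amira. Suppose Amira is a knave.
Then Ines's statement comes out true, contradicting Ines being a knave.
So Amira is a knight.
Consider Kofi. Suppose Kofi is a knave.
Then Amira's statement comes out false, contradicting Amira being a knight.
So Kofi is a knight.

Ines: knave, Jamal: knave, Nikolai: knight, Tariq: knight, Amira: knight, Kofi: knight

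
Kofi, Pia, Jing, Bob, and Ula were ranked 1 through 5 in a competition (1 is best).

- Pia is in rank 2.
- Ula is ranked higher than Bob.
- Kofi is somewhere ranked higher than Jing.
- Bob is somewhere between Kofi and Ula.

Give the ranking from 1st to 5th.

Ula, Pia, Bob, Kofi, Jing

From clue 1: Pia → rank 2.
From clues 1–2: Bob is in {3,4,5}.
From clues 1–3: Kofi is in {1,3,4}.
From clues 1–4: Ula → rank 1, Bob → rank 3, Kofi → rank 4, Jing → rank 5.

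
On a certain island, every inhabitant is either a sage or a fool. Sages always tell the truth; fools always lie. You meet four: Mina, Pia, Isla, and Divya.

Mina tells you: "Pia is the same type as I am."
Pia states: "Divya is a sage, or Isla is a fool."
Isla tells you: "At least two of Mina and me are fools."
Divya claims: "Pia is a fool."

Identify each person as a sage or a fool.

Mina: sage, Pia: sage, Isla: fool, Divya: fool

Consider Mina. Suppose Mina is a fool.
Then whichever role Isla has, Isla's statement has the wrong truth value — contradiction.
So Mina is a sage.
With that fixed, Isla's statement is false, so Isla is a fool.
With that fixed, Pia's statement is true, so Pia is a sage.
With that fixed, Divya's statement is false, so Divya is a fool.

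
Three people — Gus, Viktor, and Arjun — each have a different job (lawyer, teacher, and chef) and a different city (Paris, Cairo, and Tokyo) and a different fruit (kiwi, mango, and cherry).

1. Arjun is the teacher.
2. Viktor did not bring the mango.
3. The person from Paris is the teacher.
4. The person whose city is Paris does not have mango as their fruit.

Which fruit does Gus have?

With clues 1–4, cherry and kiwi are impossible for Gus's fruit.
That leaves mango.

mango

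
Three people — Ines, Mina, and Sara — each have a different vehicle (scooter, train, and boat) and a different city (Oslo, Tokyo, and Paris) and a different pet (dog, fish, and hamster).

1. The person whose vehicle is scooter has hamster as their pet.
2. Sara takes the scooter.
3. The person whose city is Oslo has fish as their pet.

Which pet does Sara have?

hamster

With clues 1–2, dog and fish are impossible for Sara's pet.
That leaves hamster.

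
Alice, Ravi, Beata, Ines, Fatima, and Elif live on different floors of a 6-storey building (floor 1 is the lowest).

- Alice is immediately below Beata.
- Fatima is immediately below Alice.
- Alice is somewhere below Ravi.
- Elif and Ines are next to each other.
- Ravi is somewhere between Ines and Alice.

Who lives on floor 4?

Ravi

With clues 1–3, Fatima is ruled out for floor 4.
With clues 1–4, Beata is ruled out for floor 4.
With clues 1–5, Alice, Elif, and Ines are ruled out for floor 4.
So floor 4 is Ravi.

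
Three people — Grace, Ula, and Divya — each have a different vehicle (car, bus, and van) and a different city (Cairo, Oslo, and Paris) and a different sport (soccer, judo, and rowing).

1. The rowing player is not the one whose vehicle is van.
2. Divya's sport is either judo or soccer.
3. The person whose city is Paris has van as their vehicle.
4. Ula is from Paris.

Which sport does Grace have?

With clues 1–4, judo and soccer are impossible for Grace's sport.
That leaves rowing.

rowing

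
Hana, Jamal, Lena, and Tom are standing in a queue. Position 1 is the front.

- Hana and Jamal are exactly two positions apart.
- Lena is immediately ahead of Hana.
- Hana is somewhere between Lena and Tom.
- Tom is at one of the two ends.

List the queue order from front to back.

From clues 1–2: Hana is in {2,3,4}.
From clues 1–3: Hana is in {2,3}.
From clues 1–4: Jamal → position 1, Lena → position 2, Hana → position 3, Tom → position 4.

Jamal, Lena, Hana, Tom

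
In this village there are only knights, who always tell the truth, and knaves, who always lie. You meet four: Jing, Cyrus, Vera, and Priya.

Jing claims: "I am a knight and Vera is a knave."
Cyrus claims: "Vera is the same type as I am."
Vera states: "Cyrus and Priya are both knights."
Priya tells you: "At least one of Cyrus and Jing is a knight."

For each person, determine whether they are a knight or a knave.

Consider Jing. Suppose Jing is a knight.
Then no assignment of the remaining roles makes every statement match its speaker's type — contradiction.
So Jing is a knave.
Consider Cyrus. Suppose Cyrus is a knave.
Then no assignment of the remaining roles makes every statement match its speaker's type — contradiction.
So Cyrus is a knight.
With that fixed, Priya's statement is true, so Priya is a knight.
With that fixed, Vera's statement is true, so Vera is a knight.

Jing: knave, Cyrus: knight, Vera: knight, Priya: knight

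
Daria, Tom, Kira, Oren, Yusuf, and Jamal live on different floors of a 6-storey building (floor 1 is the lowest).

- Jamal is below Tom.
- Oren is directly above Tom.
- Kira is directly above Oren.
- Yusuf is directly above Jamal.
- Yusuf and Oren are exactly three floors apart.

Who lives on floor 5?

Oren

With clues 1–2, Jamal is ruled out for floor 5.
With clues 1–3, Tom is ruled out for floor 5.
With clues 1–4, Daria and Yusuf are ruled out for floor 5.
With clues 1–5, Kira is ruled out for floor 5.
So floor 5 is Oren.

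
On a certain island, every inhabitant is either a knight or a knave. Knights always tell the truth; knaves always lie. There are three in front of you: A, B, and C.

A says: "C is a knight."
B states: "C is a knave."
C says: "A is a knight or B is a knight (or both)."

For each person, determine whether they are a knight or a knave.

A: knight, B: knave, C: knight

Consider A. Suppose A is a knave.
Then no assignment of the remaining roles makes every statement match its speaker's type — contradiction.
So A is a knight.
With that fixed, C's statement is true, so C is a knight.
With that fixed, B's statement is false, so B is a knave.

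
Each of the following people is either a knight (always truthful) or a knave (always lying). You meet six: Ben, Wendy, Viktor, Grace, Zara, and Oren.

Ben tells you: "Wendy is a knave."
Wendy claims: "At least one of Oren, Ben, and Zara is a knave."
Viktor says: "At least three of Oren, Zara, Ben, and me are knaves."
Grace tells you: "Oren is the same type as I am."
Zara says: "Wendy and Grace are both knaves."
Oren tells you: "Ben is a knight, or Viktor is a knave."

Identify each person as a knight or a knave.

Ben: knight, Wendy: knave, Viktor: knave, Grace: knave, Zara: knight, Oren: knight

Consider Ben. Suppose Ben is a knave.
Then no assignment of the remaining roles makes every statement match its speaker's type — contradiction.
So Ben is a knight.
With that fixed, Oren's statement is true, so Oren is a knight.
With that fixed, Viktor's statement is false, so Viktor is a knave.
Consider Wendy. Suppose Wendy is a knight.
Then Ben's statement comes out false, contradicting Ben being a knight.
So Wendy is a knave.
Consider Grace. Suppose Grace is a knight.
Then no assignment of the remaining roles makes every statement match its speaker's type — contradiction.
So Grace is a knave.
With that fixed, Zara's statement is true, so Zara is a knight.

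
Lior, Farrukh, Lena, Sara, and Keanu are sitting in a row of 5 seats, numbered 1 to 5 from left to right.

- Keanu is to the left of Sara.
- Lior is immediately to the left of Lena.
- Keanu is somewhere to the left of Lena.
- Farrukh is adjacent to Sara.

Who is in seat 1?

With clue 1, Sara is ruled out for seat 1.
With clues 1–2, Lena is ruled out for seat 1.
With clues 1–3, Lior is ruled out for seat 1.
With clues 1–4, Farrukh is ruled out for seat 1.
So seat 1 is Keanu.

Keanu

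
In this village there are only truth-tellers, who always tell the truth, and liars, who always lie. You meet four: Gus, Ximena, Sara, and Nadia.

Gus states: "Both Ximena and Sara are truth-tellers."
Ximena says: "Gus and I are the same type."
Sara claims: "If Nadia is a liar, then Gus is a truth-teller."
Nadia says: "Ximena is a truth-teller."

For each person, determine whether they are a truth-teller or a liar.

Gus: truth-teller, Ximena: truth-teller, Sara: truth-teller, Nadia: truth-teller

Consider Gus. Suppose Gus is a liar.
Then whichever role Ximena has, Ximena's statement has the wrong truth value — contradiction.
So Gus is a truth-teller.
With that fixed, Sara's statement is true, so Sara is a truth-teller.
Consider Ximena. Suppose Ximena is a liar.
Then Gus's statement comes out false, contradicting Gus being a truth-teller.
So Ximena is a truth-teller.
With that fixed, Nadia's statement is true, so Nadia is a truth-teller.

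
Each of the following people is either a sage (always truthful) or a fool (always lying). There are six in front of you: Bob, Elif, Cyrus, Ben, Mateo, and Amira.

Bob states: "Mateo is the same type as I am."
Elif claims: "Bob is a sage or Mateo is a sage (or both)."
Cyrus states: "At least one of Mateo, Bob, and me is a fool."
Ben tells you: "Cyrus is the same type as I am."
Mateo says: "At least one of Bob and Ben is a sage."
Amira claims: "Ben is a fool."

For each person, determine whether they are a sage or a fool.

Bob: fool, Elif: sage, Cyrus: sage, Ben: sage, Mateo: sage, Amira: fool

Consider Bob. Suppose Bob is a sage.
Then no assignment of the remaining roles makes every statement match its speaker's type — contradiction.
So Bob is a fool.
With that fixed, Cyrus's statement is true, so Cyrus is a sage.
Consider Elif. Suppose Elif is a fool.
Then no assignment of the remaining roles makes every statement match its speaker's type — contradiction.
So Elif is a sage.
Consider Ben. Suppose Ben is a fool.
Then no assignment of the remaining roles makes every statement match its speaker's type — contradiction.
So Ben is a sage.
With that fixed, Mateo's statement is true, so Mateo is a sage.
With that fixed, Amira's statement is false, so Amira is a fool.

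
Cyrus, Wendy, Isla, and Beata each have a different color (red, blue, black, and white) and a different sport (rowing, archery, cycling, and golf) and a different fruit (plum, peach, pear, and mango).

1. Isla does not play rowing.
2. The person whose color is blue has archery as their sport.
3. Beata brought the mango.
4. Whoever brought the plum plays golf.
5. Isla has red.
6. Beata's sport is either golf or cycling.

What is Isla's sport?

Clue 1 rules out rowing for Isla's sport.
With clues 1–5, archery is impossible for Isla's sport.
With clues 1–6, cycling is impossible for Isla's sport.
That leaves golf.

golf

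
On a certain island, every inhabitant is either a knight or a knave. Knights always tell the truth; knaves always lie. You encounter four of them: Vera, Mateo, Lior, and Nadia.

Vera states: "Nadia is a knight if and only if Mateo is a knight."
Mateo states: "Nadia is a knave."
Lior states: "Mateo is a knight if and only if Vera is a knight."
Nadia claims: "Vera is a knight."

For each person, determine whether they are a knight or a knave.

Vera: knave, Mateo: knight, Lior: knave, Nadia: knave

Consider Vera. Suppose Vera is a knight.
Then no assignment of the remaining roles makes every statement match its speaker's type — contradiction.
So Vera is a knave.
With that fixed, Nadia's statement is false, so Nadia is a knave.
With that fixed, Mateo's statement is true, so Mateo is a knight.
With that fixed, Lior's statement is false, so Lior is a knave.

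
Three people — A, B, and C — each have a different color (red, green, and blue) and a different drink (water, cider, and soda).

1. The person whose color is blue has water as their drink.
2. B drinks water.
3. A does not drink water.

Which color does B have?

blue

With clues 1–2, green and red are impossible for B's color.
That leaves blue.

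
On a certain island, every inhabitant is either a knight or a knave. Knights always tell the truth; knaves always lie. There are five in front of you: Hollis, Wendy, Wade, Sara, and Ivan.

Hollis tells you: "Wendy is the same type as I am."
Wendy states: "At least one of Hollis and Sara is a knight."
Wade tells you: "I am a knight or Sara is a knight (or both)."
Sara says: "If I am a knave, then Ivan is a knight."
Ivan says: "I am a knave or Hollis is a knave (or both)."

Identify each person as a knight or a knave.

Consider Hollis. Suppose Hollis is a knight.
Then whichever role Ivan has, Ivan's statement has the wrong truth value — contradiction.
So Hollis is a knave.
With that fixed, Ivan's statement is true, so Ivan is a knight.
With that fixed, Sara's statement is true, so Sara is a knight.
With that fixed, Wendy's statement is true, so Wendy is a knight.
With that fixed, Wade's statement is true, so Wade is a knight.

Hollis: knave, Wendy: knight, Wade: knight, Sara: knight, Ivan: knight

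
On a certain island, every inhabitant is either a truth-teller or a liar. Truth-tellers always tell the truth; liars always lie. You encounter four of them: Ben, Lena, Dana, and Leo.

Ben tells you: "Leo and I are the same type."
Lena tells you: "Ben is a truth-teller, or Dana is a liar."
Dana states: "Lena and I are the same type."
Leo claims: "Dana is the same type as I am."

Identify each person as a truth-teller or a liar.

Ben: truth-teller, Lena: truth-teller, Dana: truth-teller, Leo: truth-teller

Consider Ben. Suppose Ben is a liar.
Then no assignment of the remaining roles makes every statement match its speaker's type — contradiction.
So Ben is a truth-teller.
With that fixed, Lena's statement is true, so Lena is a truth-teller.
Consider Dana. Suppose Dana is a liar.
Then whichever role Leo has, Leo's statement has the wrong truth value — contradiction.
So Dana is a truth-teller.
Consider Leo. Suppose Leo is a liar.
Then Ben's statement comes out false, contradicting Ben being a truth-teller.
So Leo is a truth-teller.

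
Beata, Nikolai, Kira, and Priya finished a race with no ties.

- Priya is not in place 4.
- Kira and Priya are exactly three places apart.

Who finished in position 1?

With clues 1–2, Beata, Kira, and Nikolai are ruled out for place 1.
So place 1 is Priya.

Priya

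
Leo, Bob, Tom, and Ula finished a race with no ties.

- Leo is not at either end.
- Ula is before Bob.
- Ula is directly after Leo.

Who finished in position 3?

With clues 1–3, Bob, Leo, and Tom are ruled out for place 3.
So place 3 is Ula.

Ula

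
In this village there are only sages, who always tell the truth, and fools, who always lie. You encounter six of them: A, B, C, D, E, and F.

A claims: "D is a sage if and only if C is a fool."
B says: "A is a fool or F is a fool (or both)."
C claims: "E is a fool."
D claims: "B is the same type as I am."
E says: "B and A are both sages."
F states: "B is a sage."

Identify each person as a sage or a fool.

Consider A. Suppose A is a sage.
Then no assignment of the remaining roles makes every statement match its speaker's type — contradiction.
So A is a fool.
With that fixed, B's statement is true, so B is a sage.
With that fixed, E's statement is false, so E is a fool.
With that fixed, F's statement is true, so F is a sage.
With that fixed, C's statement is true, so C is a sage.
Consider D. Suppose D is a fool.
Then A's statement comes out true, contradicting A being a fool.
So D is a sage.

A: fool, B: sage, C: sage, D: sage, E: fool, F: sage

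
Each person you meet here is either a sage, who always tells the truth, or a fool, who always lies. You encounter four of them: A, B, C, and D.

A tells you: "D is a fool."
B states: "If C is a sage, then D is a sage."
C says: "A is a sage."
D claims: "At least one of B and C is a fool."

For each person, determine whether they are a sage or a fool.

A: fool, B: sage, C: fool, D: sage

Consider A. Suppose A is a sage.
Then no assignment of the remaining roles makes every statement match its speaker's type — contradiction.
So A is a fool.
With that fixed, C's statement is false, so C is a fool.
With that fixed, D's statement is true, so D is a sage.
With that fixed, B's statement is true, so B is a sage.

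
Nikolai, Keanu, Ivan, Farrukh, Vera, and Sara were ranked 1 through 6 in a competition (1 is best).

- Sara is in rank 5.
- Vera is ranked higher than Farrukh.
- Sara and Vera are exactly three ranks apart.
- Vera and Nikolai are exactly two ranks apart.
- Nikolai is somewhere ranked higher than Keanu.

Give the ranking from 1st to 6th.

From clue 1: Sara → rank 5.
From clues 1–2: Farrukh is in {2,3,4,6}.
From clues 1–3: Vera → rank 2.
From clues 1–4: Nikolai → rank 4.
From clues 1–5: Ivan → rank 1, Farrukh → rank 3, Keanu → rank 6.

Ivan, Vera, Farrukh, Nikolai, Sara, Keanu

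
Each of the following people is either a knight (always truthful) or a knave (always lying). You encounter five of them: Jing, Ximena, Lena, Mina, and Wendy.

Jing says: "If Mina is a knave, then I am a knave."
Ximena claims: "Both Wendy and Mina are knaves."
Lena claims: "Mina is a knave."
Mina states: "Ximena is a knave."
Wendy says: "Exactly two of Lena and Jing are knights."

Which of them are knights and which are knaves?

Consider Jing. Suppose Jing is a knave.
Then Jing's own statement would have to be false, but it can't be — contradiction.
So Jing is a knight.
Consider Ximena. Suppose Ximena is a knight.
Then no assignment of the remaining roles makes every statement match its speaker's type — contradiction.
So Ximena is a knave.
With that fixed, Mina's statement is true, so Mina is a knight.
With that fixed, Lena's statement is false, so Lena is a knave.
With that fixed, Wendy's statement is false, so Wendy is a knave.

Jing: knight, Ximena: knave, Lena: knave, Mina: knight, Wendy: knave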